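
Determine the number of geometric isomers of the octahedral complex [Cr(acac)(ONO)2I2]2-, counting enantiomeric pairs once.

Each acac is bidentate and must span two cis positions.
The distinct arrangements are (3 in all): ONO cis, I trans; ONO cis, I cis (chiral); ONO trans, I cis.

3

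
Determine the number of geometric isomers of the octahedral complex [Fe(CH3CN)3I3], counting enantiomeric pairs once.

In an octahedral complex each vertex has one trans partner and four cis neighbours.
The distinct arrangements are (2 in all): CH3CN mer; CH3CN fac.

2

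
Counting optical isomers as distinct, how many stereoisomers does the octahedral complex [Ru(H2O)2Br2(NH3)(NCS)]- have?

8

Working through the distinct placements yields 6 geometric isomers: H2O trans, Br trans; H2O cis, Br trans; H2O cis, Br cis (3 arrangements, 2 chiral); H2O trans, Br cis.
Of these, 2 lack any improper symmetry element and so occur as enantiomeric pairs, giving 6 + 2 = 8 stereoisomers in total.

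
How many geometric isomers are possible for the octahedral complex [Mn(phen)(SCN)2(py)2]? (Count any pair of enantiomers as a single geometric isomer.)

3

In an octahedral complex each vertex has one trans partner and four cis neighbours.
Each phen is bidentate and must span two cis positions.
Systematic placement gives 3 geometric isomers: SCN trans, py cis; SCN cis, py trans; SCN cis, py cis (chiral).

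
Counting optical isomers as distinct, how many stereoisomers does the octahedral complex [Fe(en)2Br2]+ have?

3

Each en is bidentate and must span two cis positions.
The distinct arrangements are (2 in all): Br trans; Br cis (chiral).
One of these lacks any improper symmetry element and so occurs as an enantiomeric pair, giving 2 + 1 = 3 stereoisomers in total.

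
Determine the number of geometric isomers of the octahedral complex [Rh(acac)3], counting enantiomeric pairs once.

The six octahedral sites form three mutually perpendicular trans pairs.
Each acac is bidentate and must span two cis positions.
Only one geometric arrangement is possible; it has no improper symmetry element, so it exists as a pair of enantiomers (2 stereoisomers).

1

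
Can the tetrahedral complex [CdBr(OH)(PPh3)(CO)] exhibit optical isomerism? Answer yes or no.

Only one geometric arrangement is possible; it has no improper symmetry element, so it exists as a pair of enantiomers (2 stereoisomers).

yes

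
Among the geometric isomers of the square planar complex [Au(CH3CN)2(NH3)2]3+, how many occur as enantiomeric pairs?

The distinct arrangements are (2 in all): CH3CN cis; CH3CN trans.
Each arrangement has an internal mirror plane or centre of symmetry, so none is chiral.

0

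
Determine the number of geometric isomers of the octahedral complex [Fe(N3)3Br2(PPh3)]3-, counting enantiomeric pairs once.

Working through the distinct placements yields 3 geometric isomers: N3 mer, Br trans; N3 fac, Br cis; N3 mer, Br cis.

3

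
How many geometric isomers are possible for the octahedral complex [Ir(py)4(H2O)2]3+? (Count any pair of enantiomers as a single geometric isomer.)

2

The six octahedral sites form three mutually perpendicular trans pairs.
The distinct arrangements are (2 in all): H2O trans; H2O cis.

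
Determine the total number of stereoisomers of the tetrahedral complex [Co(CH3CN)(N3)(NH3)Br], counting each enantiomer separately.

In a tetrahedral complex all four positions are equivalent and every pair of ligands is adjacent — there is no cis/trans distinction.
Only one geometric arrangement is possible; it has no improper symmetry element, so it exists as a pair of enantiomers (2 stereoisomers).

2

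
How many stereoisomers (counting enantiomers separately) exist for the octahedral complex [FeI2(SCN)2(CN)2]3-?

In an octahedral complex each vertex has one trans partner and four cis neighbours.
Working through the distinct placements yields 5 geometric isomers: I trans, SCN trans, CN trans; I cis, SCN cis, CN trans; I cis, SCN trans, CN cis; I cis, SCN cis, CN cis (chiral); I trans, SCN cis, CN cis.
One of these lacks any improper symmetry element and so occurs as an enantiomeric pair, giving 5 + 1 = 6 stereoisomers in total.

6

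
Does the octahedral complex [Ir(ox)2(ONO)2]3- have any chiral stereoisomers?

yes

The six octahedral sites form three mutually perpendicular trans pairs.
Each ox is bidentate and must span two cis positions.
Systematic placement gives 2 geometric isomers: ONO trans; ONO cis (chiral).
One of these lacks any improper symmetry element and so occurs as an enantiomeric pair, giving 2 + 1 = 3 stereoisomers in total.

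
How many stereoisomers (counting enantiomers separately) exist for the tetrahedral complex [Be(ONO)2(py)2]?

1

All four vertices of a tetrahedron are equivalent and mutually adjacent, so cis/trans isomerism cannot arise.
Only one geometric arrangement is possible.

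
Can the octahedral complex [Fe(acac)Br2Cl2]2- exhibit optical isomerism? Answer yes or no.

yes

Each acac is bidentate and must span two cis positions.
There are 3 geometric isomers: Br trans, Cl cis; Br cis, Cl cis (chiral); Br cis, Cl trans.
One of these lacks any improper symmetry element and so occurs as an enantiomeric pair, giving 3 + 1 = 4 stereoisomers in total.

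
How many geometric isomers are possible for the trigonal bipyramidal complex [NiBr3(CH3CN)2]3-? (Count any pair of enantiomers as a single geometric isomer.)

In a trigonal bipyramid the two axial positions differ from the three equatorial ones.
There are 3 geometric isomers: CH3CN both equatorial; CH3CN one axial, one equatorial; CH3CN both axial.

3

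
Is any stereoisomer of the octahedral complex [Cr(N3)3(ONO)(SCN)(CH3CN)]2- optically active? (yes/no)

An octahedron has six vertices in three trans pairs; every non-trans pair is cis.
There are 4 geometric isomers: N3 mer (3 arrangements); N3 fac (chiral).
One of these lacks any improper symmetry element and so occurs as an enantiomeric pair, giving 4 + 1 = 5 stereoisomers in total.

yes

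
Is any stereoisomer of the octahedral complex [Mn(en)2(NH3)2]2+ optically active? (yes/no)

In an octahedral complex each vertex has one trans partner and four cis neighbours.
Each en is bidentate and must span two cis positions.
Systematic placement gives 2 geometric isomers: NH3 trans; NH3 cis (chiral).
One of these lacks any improper symmetry element and so occurs as an enantiomeric pair, giving 2 + 1 = 3 stereoisomers in total.

yes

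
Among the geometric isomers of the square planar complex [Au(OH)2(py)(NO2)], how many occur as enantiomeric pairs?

0

There are 2 geometric isomers: OH cis; OH trans.
Each arrangement has an internal mirror plane or centre of symmetry, so none is chiral.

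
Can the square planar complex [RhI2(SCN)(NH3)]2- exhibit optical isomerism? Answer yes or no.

no

A square has two trans pairs of vertices; adjacent vertices are cis.
Working through the distinct placements yields 2 geometric isomers: I cis; I trans.
Each arrangement has an internal mirror plane or centre of symmetry, so none is chiral.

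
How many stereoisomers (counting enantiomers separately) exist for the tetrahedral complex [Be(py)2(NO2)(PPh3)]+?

Only one geometric arrangement is possible.

1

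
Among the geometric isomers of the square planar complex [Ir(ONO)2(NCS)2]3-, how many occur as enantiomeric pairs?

A square has two trans pairs of vertices; adjacent vertices are cis.
There are 2 geometric isomers: ONO cis; ONO trans.
Each arrangement has an internal mirror plane or centre of symmetry, so none is chiral.

0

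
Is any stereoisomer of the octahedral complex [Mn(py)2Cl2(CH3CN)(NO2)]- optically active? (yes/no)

In an octahedral complex each vertex has one trans partner and four cis neighbours.
Systematic placement gives 6 geometric isomers: py trans, Cl cis; py cis, Cl cis (3 arrangements, 2 chiral); py trans, Cl trans; py cis, Cl trans.
Of these, 2 lack any improper symmetry element and so occur as enantiomeric pairs, giving 6 + 2 = 8 stereoisomers in total.

yes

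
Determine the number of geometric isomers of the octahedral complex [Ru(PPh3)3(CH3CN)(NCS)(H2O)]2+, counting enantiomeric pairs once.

4

There are 4 geometric isomers: PPh3 mer (3 arrangements); PPh3 fac (chiral).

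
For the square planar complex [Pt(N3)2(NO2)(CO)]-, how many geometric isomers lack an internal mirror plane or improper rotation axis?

In a square planar complex each vertex has one trans partner and two cis neighbours.
Working through the distinct placements yields 2 geometric isomers: N3 cis; N3 trans.
Each arrangement has an internal mirror plane or centre of symmetry, so none is chiral.

0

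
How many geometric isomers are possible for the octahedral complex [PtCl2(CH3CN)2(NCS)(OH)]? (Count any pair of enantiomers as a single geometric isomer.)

6

In an octahedral complex each vertex has one trans partner and four cis neighbours.
The distinct arrangements are (6 in all): Cl trans, CH3CN trans; Cl cis, CH3CN trans; Cl cis, CH3CN cis (3 arrangements, 2 chiral); Cl trans, CH3CN cis.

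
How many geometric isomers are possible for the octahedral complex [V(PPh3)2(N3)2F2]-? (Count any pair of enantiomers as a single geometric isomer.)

5

In an octahedral complex each vertex has one trans partner and four cis neighbours.
Working through the distinct placements yields 5 geometric isomers: PPh3 trans, N3 trans, F trans; PPh3 cis, N3 cis, F trans; PPh3 trans, N3 cis, F cis; PPh3 cis, N3 cis, F cis (chiral); PPh3 cis, N3 trans, F cis.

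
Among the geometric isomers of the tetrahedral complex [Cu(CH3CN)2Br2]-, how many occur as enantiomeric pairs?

0

In a tetrahedral complex all four positions are equivalent and every pair of ligands is adjacent — there is no cis/trans distinction.
Only one geometric arrangement is possible.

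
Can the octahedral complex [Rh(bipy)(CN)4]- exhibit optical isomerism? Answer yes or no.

An octahedron has six vertices in three trans pairs; every non-trans pair is cis.
Each bipy is bidentate and must span two cis positions.
Only one geometric arrangement is possible.

no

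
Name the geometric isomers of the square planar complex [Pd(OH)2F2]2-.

cis and trans

In a square planar complex each vertex has one trans partner and two cis neighbours.
There are 2 geometric isomers: OH cis; OH trans.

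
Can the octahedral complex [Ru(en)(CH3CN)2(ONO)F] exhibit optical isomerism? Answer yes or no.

yes

In an octahedral complex each vertex has one trans partner and four cis neighbours.
Each en is bidentate and must span two cis positions.
The distinct arrangements are (4 in all): CH3CN trans; CH3CN cis (3 arrangements, 2 chiral).
Of these, 2 lack any improper symmetry element and so occur as enantiomeric pairs, giving 4 + 2 = 6 stereoisomers in total.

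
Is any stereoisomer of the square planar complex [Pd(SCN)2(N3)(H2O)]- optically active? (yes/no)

no

Working through the distinct placements yields 2 geometric isomers: SCN cis; SCN trans.
Each arrangement has an internal mirror plane or centre of symmetry, so none is chiral.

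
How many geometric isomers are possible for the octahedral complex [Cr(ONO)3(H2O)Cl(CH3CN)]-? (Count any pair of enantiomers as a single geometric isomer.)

4

An octahedron has six vertices in three trans pairs; every non-trans pair is cis.
Systematic placement gives 4 geometric isomers: ONO mer (3 arrangements); ONO fac (chiral).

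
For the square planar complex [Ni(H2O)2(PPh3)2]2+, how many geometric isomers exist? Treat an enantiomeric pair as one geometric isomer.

2

In a square planar complex each vertex has one trans partner and two cis neighbours.
Working through the distinct placements yields 2 geometric isomers: H2O cis; H2O trans.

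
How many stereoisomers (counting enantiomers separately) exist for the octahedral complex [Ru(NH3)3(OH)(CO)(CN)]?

5

There are 4 geometric isomers: NH3 mer (3 arrangements); NH3 fac (chiral).
One of these lacks any improper symmetry element and so occurs as an enantiomeric pair, giving 4 + 1 = 5 stereoisomers in total.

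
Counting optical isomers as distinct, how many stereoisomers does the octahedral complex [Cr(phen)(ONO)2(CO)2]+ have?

4

The six octahedral sites form three mutually perpendicular trans pairs.
Each phen is bidentate and must span two cis positions.
Working through the distinct placements yields 3 geometric isomers: ONO cis, CO trans; ONO cis, CO cis (chiral); ONO trans, CO cis.
One of these lacks any improper symmetry element and so occurs as an enantiomeric pair, giving 3 + 1 = 4 stereoisomers in total.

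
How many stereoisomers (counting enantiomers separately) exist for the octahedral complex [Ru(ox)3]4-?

2

Each ox is bidentate and must span two cis positions.
Only one geometric arrangement is possible; it has no improper symmetry element, so it exists as a pair of enantiomers (2 stereoisomers).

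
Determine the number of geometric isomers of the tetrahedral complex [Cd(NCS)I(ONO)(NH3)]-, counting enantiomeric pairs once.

All four vertices of a tetrahedron are equivalent and mutually adjacent, so cis/trans isomerism cannot arise.
Only one geometric arrangement is possible; it has no improper symmetry element, so it exists as a pair of enantiomers (2 stereoisomers).

1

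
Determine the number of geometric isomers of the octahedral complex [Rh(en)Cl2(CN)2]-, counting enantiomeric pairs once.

3

The six octahedral sites form three mutually perpendicular trans pairs.
Each en is bidentate and must span two cis positions.
Systematic placement gives 3 geometric isomers: Cl cis, CN trans; Cl cis, CN cis (chiral); Cl trans, CN cis.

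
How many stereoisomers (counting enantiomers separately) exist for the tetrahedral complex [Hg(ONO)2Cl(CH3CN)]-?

All four vertices of a tetrahedron are equivalent and mutually adjacent, so cis/trans isomerism cannot arise.
Only one geometric arrangement is possible.

1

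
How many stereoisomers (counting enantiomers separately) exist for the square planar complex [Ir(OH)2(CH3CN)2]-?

2

In a square planar complex each vertex has one trans partner and two cis neighbours.
Systematic placement gives 2 geometric isomers: OH cis; OH trans.
Each arrangement has an internal mirror plane or centre of symmetry, so none is chiral.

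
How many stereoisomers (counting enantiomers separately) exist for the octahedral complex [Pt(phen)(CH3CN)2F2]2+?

4

The six octahedral sites form three mutually perpendicular trans pairs.
Each phen is bidentate and must span two cis positions.
The distinct arrangements are (3 in all): CH3CN trans, F cis; CH3CN cis, F cis (chiral); CH3CN cis, F trans.
One of these lacks any improper symmetry element and so occurs as an enantiomeric pair, giving 3 + 1 = 4 stereoisomers in total.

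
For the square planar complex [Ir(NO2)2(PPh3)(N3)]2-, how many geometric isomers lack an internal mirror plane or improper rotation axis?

0

A square has two trans pairs of vertices; adjacent vertices are cis.
Working through the distinct placements yields 2 geometric isomers: NO2 cis; NO2 trans.
Each arrangement has an internal mirror plane or centre of symmetry, so none is chiral.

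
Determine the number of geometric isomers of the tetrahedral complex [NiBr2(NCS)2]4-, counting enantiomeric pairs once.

In a tetrahedral complex all four positions are equivalent and every pair of ligands is adjacent — there is no cis/trans distinction.
Only one geometric arrangement is possible.

1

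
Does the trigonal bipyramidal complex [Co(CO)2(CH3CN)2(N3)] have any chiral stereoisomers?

In a trigonal bipyramid the two axial positions differ from the three equatorial ones.
Placing the ligands in turn and identifying arrangements related by rotation or reflection leaves 5 distinct geometric isomers.
One of these lacks any improper symmetry element and so occurs as an enantiomeric pair, giving 5 + 1 = 6 stereoisomers in total.

yes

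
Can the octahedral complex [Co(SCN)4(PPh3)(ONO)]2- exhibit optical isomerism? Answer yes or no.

An octahedron has six vertices in three trans pairs; every non-trans pair is cis.
Systematic placement gives 2 geometric isomers: PPh3 and ONO mutually trans; PPh3 and ONO mutually cis.
Each arrangement has an internal mirror plane or centre of symmetry, so none is chiral.

no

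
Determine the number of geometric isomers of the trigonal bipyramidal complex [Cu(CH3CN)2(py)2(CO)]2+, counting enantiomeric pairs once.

5

A trigonal bipyramid has two axial and three equatorial sites, which are chemically inequivalent.
Exhaustive case analysis gives 5 geometric isomers.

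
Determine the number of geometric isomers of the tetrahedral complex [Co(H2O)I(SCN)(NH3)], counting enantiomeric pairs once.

Only one geometric arrangement is possible; it has no improper symmetry element, so it exists as a pair of enantiomers (2 stereoisomers).

1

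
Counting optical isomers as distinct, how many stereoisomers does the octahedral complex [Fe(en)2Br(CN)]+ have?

An octahedron has six vertices in three trans pairs; every non-trans pair is cis.
Each en is bidentate and must span two cis positions.
There are 2 geometric isomers: Br and CN mutually trans; Br and CN mutually cis (chiral).
One of these lacks any improper symmetry element and so occurs as an enantiomeric pair, giving 2 + 1 = 3 stereoisomers in total.

3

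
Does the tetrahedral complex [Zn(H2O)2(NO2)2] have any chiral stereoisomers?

no

All four vertices of a tetrahedron are equivalent and mutually adjacent, so cis/trans isomerism cannot arise.
Only one geometric arrangement is possible.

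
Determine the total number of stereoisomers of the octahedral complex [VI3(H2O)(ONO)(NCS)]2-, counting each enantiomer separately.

5

In an octahedral complex each vertex has one trans partner and four cis neighbours.
Working through the distinct placements yields 4 geometric isomers: I mer (3 arrangements); I fac (chiral).
One of these lacks any improper symmetry element and so occurs as an enantiomeric pair, giving 4 + 1 = 5 stereoisomers in total.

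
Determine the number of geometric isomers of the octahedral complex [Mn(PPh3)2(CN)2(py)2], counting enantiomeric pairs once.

In an octahedral complex each vertex has one trans partner and four cis neighbours.
Working through the distinct placements yields 5 geometric isomers: PPh3 trans, CN trans, py trans; PPh3 cis, CN trans, py cis; PPh3 cis, CN cis, py trans; PPh3 cis, CN cis, py cis (chiral); PPh3 trans, CN cis, py cis.

5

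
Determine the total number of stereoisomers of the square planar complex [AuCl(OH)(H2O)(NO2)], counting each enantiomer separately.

3

A square has two trans pairs of vertices; adjacent vertices are cis.
Systematic placement gives 3 geometric isomers: (Cl/NO2 trans, H2O/OH trans); (Cl/OH trans, H2O/NO2 trans); (Cl/H2O trans, NO2/OH trans).
Each arrangement has an internal mirror plane or centre of symmetry, so none is chiral.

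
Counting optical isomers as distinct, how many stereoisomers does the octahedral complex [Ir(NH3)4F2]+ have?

2

An octahedron has six vertices in three trans pairs; every non-trans pair is cis.
Working through the distinct placements yields 2 geometric isomers: F trans; F cis.
Each arrangement has an internal mirror plane or centre of symmetry, so none is chiral.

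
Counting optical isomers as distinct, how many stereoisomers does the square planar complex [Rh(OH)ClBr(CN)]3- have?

3

A square has two trans pairs of vertices; adjacent vertices are cis.
The distinct arrangements are (3 in all): (Br/Cl trans, CN/OH trans); (Br/OH trans, CN/Cl trans); (Br/CN trans, Cl/OH trans).
Each arrangement has an internal mirror plane or centre of symmetry, so none is chiral.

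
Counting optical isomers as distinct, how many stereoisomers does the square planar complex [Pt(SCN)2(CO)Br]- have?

In a square planar complex each vertex has one trans partner and two cis neighbours.
The distinct arrangements are (2 in all): SCN cis; SCN trans.
Each arrangement has an internal mirror plane or centre of symmetry, so none is chiral.

2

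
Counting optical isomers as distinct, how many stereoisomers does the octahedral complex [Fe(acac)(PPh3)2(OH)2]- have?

4

An octahedron has six vertices in three trans pairs; every non-trans pair is cis.
Each acac is bidentate and must span two cis positions.
Systematic placement gives 3 geometric isomers: PPh3 cis, OH trans; PPh3 cis, OH cis (chiral); PPh3 trans, OH cis.
One of these lacks any improper symmetry element and so occurs as an enantiomeric pair, giving 3 + 1 = 4 stereoisomers in total.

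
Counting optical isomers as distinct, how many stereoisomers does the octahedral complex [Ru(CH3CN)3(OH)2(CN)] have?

3

An octahedron has six vertices in three trans pairs; every non-trans pair is cis.
There are 3 geometric isomers: CH3CN mer, OH trans; CH3CN mer, OH cis; CH3CN fac, OH cis.
Each arrangement has an internal mirror plane or centre of symmetry, so none is chiral.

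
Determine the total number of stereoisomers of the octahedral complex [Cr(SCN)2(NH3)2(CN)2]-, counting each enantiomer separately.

6

The six octahedral sites form three mutually perpendicular trans pairs.
Systematic placement gives 5 geometric isomers: SCN trans, NH3 trans, CN trans; SCN cis, NH3 cis, CN trans; SCN trans, NH3 cis, CN cis; SCN cis, NH3 cis, CN cis (chiral); SCN cis, NH3 trans, CN cis.
One of these lacks any improper symmetry element and so occurs as an enantiomeric pair, giving 5 + 1 = 6 stereoisomers in total.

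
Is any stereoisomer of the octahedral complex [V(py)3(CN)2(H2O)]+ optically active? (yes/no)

In an octahedral complex each vertex has one trans partner and four cis neighbours.
Systematic placement gives 3 geometric isomers: py mer, CN trans; py mer, CN cis; py fac, CN cis.
Each arrangement has an internal mirror plane or centre of symmetry, so none is chiral.

no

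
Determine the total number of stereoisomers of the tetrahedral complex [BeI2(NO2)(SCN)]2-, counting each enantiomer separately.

1

In a tetrahedral complex all four positions are equivalent and every pair of ligands is adjacent — there is no cis/trans distinction.
Only one geometric arrangement is possible.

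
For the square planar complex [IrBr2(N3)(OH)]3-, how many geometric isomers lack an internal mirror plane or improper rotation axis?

0

A square has two trans pairs of vertices; adjacent vertices are cis.
The distinct arrangements are (2 in all): Br cis; Br trans.
Each arrangement has an internal mirror plane or centre of symmetry, so none is chiral.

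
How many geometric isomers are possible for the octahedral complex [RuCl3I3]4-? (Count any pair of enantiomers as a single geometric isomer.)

There are 2 geometric isomers: Cl mer; Cl fac.

2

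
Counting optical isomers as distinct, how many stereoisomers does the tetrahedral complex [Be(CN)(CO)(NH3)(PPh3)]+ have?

In a tetrahedral complex all four positions are equivalent and every pair of ligands is adjacent — there is no cis/trans distinction.
Only one geometric arrangement is possible; it has no improper symmetry element, so it exists as a pair of enantiomers (2 stereoisomers).

2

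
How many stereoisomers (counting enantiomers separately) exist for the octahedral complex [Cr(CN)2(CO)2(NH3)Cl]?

8

The six octahedral sites form three mutually perpendicular trans pairs.
There are 6 geometric isomers: CN trans, CO trans; CN trans, CO cis; CN cis, CO cis (3 arrangements, 2 chiral); CN cis, CO trans.
Of these, 2 lack any improper symmetry element and so occur as enantiomeric pairs, giving 6 + 2 = 8 stereoisomers in total.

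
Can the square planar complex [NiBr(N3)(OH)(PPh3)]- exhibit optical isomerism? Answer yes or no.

no

In a square planar complex each vertex has one trans partner and two cis neighbours.
The distinct arrangements are (3 in all): (Br/OH trans, N3/PPh3 trans); (Br/PPh3 trans, N3/OH trans); (Br/N3 trans, OH/PPh3 trans).
Each arrangement has an internal mirror plane or centre of symmetry, so none is chiral.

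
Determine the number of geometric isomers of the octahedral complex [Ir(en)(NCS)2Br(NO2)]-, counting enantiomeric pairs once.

In an octahedral complex each vertex has one trans partner and four cis neighbours.
Each en is bidentate and must span two cis positions.
Working through the distinct placements yields 4 geometric isomers: NCS cis (3 arrangements, 2 chiral); NCS trans.

4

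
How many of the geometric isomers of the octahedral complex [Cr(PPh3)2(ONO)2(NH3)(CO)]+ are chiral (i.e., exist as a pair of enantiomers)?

2

An octahedron has six vertices in three trans pairs; every non-trans pair is cis.
There are 6 geometric isomers: PPh3 trans, ONO trans; PPh3 cis, ONO cis (3 arrangements, 2 chiral); PPh3 trans, ONO cis; PPh3 cis, ONO trans.
Of these, 2 lack any improper symmetry element and so occur as enantiomeric pairs, giving 6 + 2 = 8 stereoisomers in total.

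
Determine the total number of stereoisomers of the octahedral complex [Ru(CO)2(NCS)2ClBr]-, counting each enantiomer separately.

8

An octahedron has six vertices in three trans pairs; every non-trans pair is cis.
There are 6 geometric isomers: CO cis, NCS trans; CO cis, NCS cis (3 arrangements, 2 chiral); CO trans, NCS trans; CO trans, NCS cis.
Of these, 2 lack any improper symmetry element and so occur as enantiomeric pairs, giving 6 + 2 = 8 stereoisomers in total.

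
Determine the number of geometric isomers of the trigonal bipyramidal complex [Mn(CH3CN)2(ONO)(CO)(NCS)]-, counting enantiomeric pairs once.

A trigonal bipyramid has two axial and three equatorial sites, which are chemically inequivalent.
Exhaustive case analysis gives 7 geometric isomers.

7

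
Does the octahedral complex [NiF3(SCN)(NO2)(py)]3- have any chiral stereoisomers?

In an octahedral complex each vertex has one trans partner and four cis neighbours.
The distinct arrangements are (4 in all): F mer (3 arrangements); F fac (chiral).
One of these lacks any improper symmetry element and so occurs as an enantiomeric pair, giving 4 + 1 = 5 stereoisomers in total.

yes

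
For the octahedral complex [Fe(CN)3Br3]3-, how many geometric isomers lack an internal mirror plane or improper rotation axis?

0

An octahedron has six vertices in three trans pairs; every non-trans pair is cis.
There are 2 geometric isomers: CN mer; CN fac.
Each arrangement has an internal mirror plane or centre of symmetry, so none is chiral.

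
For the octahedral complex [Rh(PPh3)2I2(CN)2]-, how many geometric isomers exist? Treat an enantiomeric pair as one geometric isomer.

5

Working through the distinct placements yields 5 geometric isomers: PPh3 trans, I trans, CN trans; PPh3 cis, I cis, CN trans; PPh3 trans, I cis, CN cis; PPh3 cis, I cis, CN cis (chiral); PPh3 cis, I trans, CN cis.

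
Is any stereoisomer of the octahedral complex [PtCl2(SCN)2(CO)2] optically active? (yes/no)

yes

In an octahedral complex each vertex has one trans partner and four cis neighbours.
There are 5 geometric isomers: Cl trans, SCN trans, CO trans; Cl cis, SCN cis, CO trans; Cl cis, SCN trans, CO cis; Cl cis, SCN cis, CO cis (chiral); Cl trans, SCN cis, CO cis.
One of these lacks any improper symmetry element and so occurs as an enantiomeric pair, giving 5 + 1 = 6 stereoisomers in total.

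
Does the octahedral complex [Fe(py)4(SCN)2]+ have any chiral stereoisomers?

In an octahedral complex each vertex has one trans partner and four cis neighbours.
Working through the distinct placements yields 2 geometric isomers: SCN trans; SCN cis.
Each arrangement has an internal mirror plane or centre of symmetry, so none is chiral.

no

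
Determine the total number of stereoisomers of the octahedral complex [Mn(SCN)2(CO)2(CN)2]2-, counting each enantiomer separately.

The six octahedral sites form three mutually perpendicular trans pairs.
There are 5 geometric isomers: SCN trans, CO trans, CN trans; SCN cis, CO cis, CN trans; SCN trans, CO cis, CN cis; SCN cis, CO cis, CN cis (chiral); SCN cis, CO trans, CN cis.
One of these lacks any improper symmetry element and so occurs as an enantiomeric pair, giving 5 + 1 = 6 stereoisomers in total.

6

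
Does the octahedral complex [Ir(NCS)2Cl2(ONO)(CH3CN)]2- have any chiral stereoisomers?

yes

In an octahedral complex each vertex has one trans partner and four cis neighbours.
Working through the distinct placements yields 6 geometric isomers: NCS cis, Cl cis (3 arrangements, 2 chiral); NCS trans, Cl cis; NCS cis, Cl trans; NCS trans, Cl trans.
Of these, 2 lack any improper symmetry element and so occur as enantiomeric pairs, giving 6 + 2 = 8 stereoisomers in total.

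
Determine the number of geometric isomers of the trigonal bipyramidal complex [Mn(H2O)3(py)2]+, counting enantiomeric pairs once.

In a trigonal bipyramid the two axial positions differ from the three equatorial ones.
Systematic placement gives 3 geometric isomers: py both equatorial; py one axial, one equatorial; py both axial.

3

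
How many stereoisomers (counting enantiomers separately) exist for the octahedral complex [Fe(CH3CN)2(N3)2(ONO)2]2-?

6

The distinct arrangements are (5 in all): CH3CN trans, N3 trans, ONO trans; CH3CN trans, N3 cis, ONO cis; CH3CN cis, N3 cis, ONO trans; CH3CN cis, N3 cis, ONO cis (chiral); CH3CN cis, N3 trans, ONO cis.
One of these lacks any improper symmetry element and so occurs as an enantiomeric pair, giving 5 + 1 = 6 stereoisomers in total.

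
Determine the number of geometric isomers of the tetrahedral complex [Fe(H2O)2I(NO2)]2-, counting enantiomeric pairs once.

In a tetrahedral complex all four positions are equivalent and every pair of ligands is adjacent — there is no cis/trans distinction.
Only one geometric arrangement is possible.

1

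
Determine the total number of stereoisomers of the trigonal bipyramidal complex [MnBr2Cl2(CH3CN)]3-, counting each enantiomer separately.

A trigonal bipyramid has two axial and three equatorial sites, which are chemically inequivalent.
Systematic enumeration (placing each ligand type in turn and discarding arrangements equivalent by rotation or reflection) gives 5 geometric isomers.
One of these lacks any improper symmetry element and so occurs as an enantiomeric pair, giving 5 + 1 = 6 stereoisomers in total.

6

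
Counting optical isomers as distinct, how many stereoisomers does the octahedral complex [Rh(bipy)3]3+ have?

2

In an octahedral complex each vertex has one trans partner and four cis neighbours.
Each bipy is bidentate and must span two cis positions.
Only one geometric arrangement is possible; it has no improper symmetry element, so it exists as a pair of enantiomers (2 stereoisomers).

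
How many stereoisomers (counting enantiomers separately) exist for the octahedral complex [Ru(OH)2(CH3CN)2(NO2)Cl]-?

The distinct arrangements are (6 in all): OH trans, CH3CN trans; OH cis, CH3CN trans; OH trans, CH3CN cis; OH cis, CH3CN cis (3 arrangements, 2 chiral).
Of these, 2 lack any improper symmetry element and so occur as enantiomeric pairs, giving 6 + 2 = 8 stereoisomers in total.

8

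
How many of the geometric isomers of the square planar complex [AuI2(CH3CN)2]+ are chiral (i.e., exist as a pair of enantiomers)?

In a square planar complex each vertex has one trans partner and two cis neighbours.
Working through the distinct placements yields 2 geometric isomers: I cis; I trans.
Each arrangement has an internal mirror plane or centre of symmetry, so none is chiral.

0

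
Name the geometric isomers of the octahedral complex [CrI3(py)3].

fac and mer

The six octahedral sites form three mutually perpendicular trans pairs.
The distinct arrangements are (2 in all): I mer; I fac.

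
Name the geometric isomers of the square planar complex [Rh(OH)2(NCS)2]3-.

cis and trans

In a square planar complex each vertex has one trans partner and two cis neighbours.
Systematic placement gives 2 geometric isomers: OH cis; OH trans.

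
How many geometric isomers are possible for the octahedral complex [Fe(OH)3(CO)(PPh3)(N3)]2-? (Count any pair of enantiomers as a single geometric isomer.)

Systematic placement gives 4 geometric isomers: OH mer (3 arrangements); OH fac (chiral).

4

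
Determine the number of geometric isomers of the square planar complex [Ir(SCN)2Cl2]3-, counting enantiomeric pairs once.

A square has two trans pairs of vertices; adjacent vertices are cis.
The distinct arrangements are (2 in all): SCN cis; SCN trans.

2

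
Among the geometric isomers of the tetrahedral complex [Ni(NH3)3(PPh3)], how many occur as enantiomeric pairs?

0

Only one geometric arrangement is possible.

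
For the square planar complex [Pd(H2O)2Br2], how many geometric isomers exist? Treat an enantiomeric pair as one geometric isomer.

A square has two trans pairs of vertices; adjacent vertices are cis.
There are 2 geometric isomers: H2O cis; H2O trans.

2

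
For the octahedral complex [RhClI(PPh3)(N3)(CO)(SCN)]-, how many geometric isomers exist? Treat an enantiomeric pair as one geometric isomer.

15

An octahedron has six vertices in three trans pairs; every non-trans pair is cis.
Systematic enumeration (placing each ligand type in turn and discarding arrangements equivalent by rotation or reflection) gives 15 geometric isomers.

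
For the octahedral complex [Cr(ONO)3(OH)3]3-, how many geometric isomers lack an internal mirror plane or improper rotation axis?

0

In an octahedral complex each vertex has one trans partner and four cis neighbours.
Systematic placement gives 2 geometric isomers: ONO mer; ONO fac.
Each arrangement has an internal mirror plane or centre of symmetry, so none is chiral.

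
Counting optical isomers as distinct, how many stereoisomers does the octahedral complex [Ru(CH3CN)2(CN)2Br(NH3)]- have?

8

Systematic placement gives 6 geometric isomers: CH3CN cis, CN cis (3 arrangements, 2 chiral); CH3CN cis, CN trans; CH3CN trans, CN cis; CH3CN trans, CN trans.
Of these, 2 lack any improper symmetry element and so occur as enantiomeric pairs, giving 6 + 2 = 8 stereoisomers in total.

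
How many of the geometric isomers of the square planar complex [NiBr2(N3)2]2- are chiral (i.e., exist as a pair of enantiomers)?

In a square planar complex each vertex has one trans partner and two cis neighbours.
The distinct arrangements are (2 in all): Br cis; Br trans.
Each arrangement has an internal mirror plane or centre of symmetry, so none is chiral.

0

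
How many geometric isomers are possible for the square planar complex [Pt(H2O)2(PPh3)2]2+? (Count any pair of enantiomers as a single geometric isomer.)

2

A square has two trans pairs of vertices; adjacent vertices are cis.
Systematic placement gives 2 geometric isomers: H2O cis; H2O trans.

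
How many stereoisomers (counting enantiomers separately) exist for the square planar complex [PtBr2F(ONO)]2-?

2

Systematic placement gives 2 geometric isomers: Br cis; Br trans.
Each arrangement has an internal mirror plane or centre of symmetry, so none is chiral.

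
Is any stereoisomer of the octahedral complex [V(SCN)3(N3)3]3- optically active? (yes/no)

An octahedron has six vertices in three trans pairs; every non-trans pair is cis.
Systematic placement gives 2 geometric isomers: SCN mer; SCN fac.
Each arrangement has an internal mirror plane or centre of symmetry, so none is chiral.

no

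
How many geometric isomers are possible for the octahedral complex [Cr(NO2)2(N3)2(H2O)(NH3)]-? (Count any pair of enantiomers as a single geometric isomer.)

6

There are 6 geometric isomers: NO2 trans, N3 cis; NO2 cis, N3 cis (3 arrangements, 2 chiral); NO2 trans, N3 trans; NO2 cis, N3 trans.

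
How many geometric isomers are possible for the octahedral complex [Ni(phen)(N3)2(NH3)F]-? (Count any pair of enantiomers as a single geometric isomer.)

An octahedron has six vertices in three trans pairs; every non-trans pair is cis.
Each phen is bidentate and must span two cis positions.
The distinct arrangements are (4 in all): N3 cis (3 arrangements, 2 chiral); N3 trans.

4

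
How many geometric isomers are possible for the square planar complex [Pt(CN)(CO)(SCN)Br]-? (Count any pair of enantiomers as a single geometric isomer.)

In a square planar complex each vertex has one trans partner and two cis neighbours.
The distinct arrangements are (3 in all): (Br/CO trans, CN/SCN trans); (Br/SCN trans, CN/CO trans); (Br/CN trans, CO/SCN trans).

3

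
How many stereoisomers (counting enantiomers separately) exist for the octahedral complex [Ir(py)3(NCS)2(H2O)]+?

In an octahedral complex each vertex has one trans partner and four cis neighbours.
Working through the distinct placements yields 3 geometric isomers: py mer, NCS cis; py mer, NCS trans; py fac, NCS cis.
Each arrangement has an internal mirror plane or centre of symmetry, so none is chiral.

3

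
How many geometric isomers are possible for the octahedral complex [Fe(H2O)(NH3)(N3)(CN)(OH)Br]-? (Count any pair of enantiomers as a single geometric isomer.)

In an octahedral complex each vertex has one trans partner and four cis neighbours.
Exhaustive case analysis gives 15 geometric isomers.

15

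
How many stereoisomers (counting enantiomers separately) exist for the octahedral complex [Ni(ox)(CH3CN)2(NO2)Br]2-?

6

In an octahedral complex each vertex has one trans partner and four cis neighbours.
Each ox is bidentate and must span two cis positions.
Systematic placement gives 4 geometric isomers: CH3CN cis (3 arrangements, 2 chiral); CH3CN trans.
Of these, 2 lack any improper symmetry element and so occur as enantiomeric pairs, giving 4 + 2 = 6 stereoisomers in total.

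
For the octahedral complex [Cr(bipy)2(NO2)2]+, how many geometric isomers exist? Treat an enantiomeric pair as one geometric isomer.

2

In an octahedral complex each vertex has one trans partner and four cis neighbours.
Each bipy is bidentate and must span two cis positions.
Working through the distinct placements yields 2 geometric isomers: NO2 trans; NO2 cis (chiral).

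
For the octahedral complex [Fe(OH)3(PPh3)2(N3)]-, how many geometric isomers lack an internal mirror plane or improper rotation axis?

The six octahedral sites form three mutually perpendicular trans pairs.
There are 3 geometric isomers: OH mer, PPh3 trans; OH fac, PPh3 cis; OH mer, PPh3 cis.
Each arrangement has an internal mirror plane or centre of symmetry, so none is chiral.

0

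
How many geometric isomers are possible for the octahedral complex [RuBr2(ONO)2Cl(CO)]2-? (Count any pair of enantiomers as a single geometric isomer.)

6

In an octahedral complex each vertex has one trans partner and four cis neighbours.
There are 6 geometric isomers: Br trans, ONO trans; Br trans, ONO cis; Br cis, ONO trans; Br cis, ONO cis (3 arrangements, 2 chiral).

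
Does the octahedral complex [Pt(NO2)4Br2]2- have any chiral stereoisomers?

no

The six octahedral sites form three mutually perpendicular trans pairs.
Systematic placement gives 2 geometric isomers: Br trans; Br cis.
Each arrangement has an internal mirror plane or centre of symmetry, so none is chiral.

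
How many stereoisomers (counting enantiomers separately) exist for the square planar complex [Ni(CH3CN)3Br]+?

1

A square has two trans pairs of vertices; adjacent vertices are cis.
Only one geometric arrangement is possible.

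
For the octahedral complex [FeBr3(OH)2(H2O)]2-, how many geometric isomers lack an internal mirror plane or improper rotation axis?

0

An octahedron has six vertices in three trans pairs; every non-trans pair is cis.
Working through the distinct placements yields 3 geometric isomers: Br mer, OH trans; Br mer, OH cis; Br fac, OH cis.
Each arrangement has an internal mirror plane or centre of symmetry, so none is chiral.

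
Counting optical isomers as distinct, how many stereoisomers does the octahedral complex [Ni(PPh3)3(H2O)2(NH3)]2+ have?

3

An octahedron has six vertices in three trans pairs; every non-trans pair is cis.
Systematic placement gives 3 geometric isomers: PPh3 mer, H2O trans; PPh3 mer, H2O cis; PPh3 fac, H2O cis.
Each arrangement has an internal mirror plane or centre of symmetry, so none is chiral.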